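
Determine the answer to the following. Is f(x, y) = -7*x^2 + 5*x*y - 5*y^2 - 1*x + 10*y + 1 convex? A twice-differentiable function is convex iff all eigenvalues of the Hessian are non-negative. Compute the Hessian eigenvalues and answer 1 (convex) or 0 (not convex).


The Hessian of f(x,y) = -7*x^2 + 5*x*y - 5*y^2 - 1*x + 10*y + 1 is:
H = [[-14, 5], [5, -10]]
Trace = -14 - 10 = -24
Determinant = -14*-10 - (5)^2 = 115
Discriminant = (-24)^2 - 4*115 = 116.0
Eigenvalues: lambda_1 = -17.3852, lambda_2 = -6.6148
The function is not convex.

0


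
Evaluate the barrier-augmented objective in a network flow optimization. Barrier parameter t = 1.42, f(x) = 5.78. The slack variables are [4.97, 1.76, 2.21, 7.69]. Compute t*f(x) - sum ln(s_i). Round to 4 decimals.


Step 1: Compute log-barrier.
ln values: [1.6034, 0.5653, 0.793, 2.0399]
phi = -(1.6034 + 0.5653 + 0.793 + 2.0399) = -5.0016
Step 2: Compute augmented objective.
t*f(x) = 1.42*5.78 = 8.2076
Total = 8.2076 - 5.0016 = 3.206


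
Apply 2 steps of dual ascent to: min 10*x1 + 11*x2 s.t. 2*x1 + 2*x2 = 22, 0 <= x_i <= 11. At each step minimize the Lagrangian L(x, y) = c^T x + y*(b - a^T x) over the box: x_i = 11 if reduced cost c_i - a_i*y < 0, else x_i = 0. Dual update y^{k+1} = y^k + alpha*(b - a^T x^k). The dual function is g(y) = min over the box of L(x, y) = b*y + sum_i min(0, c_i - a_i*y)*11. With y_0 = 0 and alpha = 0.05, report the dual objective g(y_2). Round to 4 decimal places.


Dual ascent for LP: min 10*x1 + 11*x2, 2*x1 + 2*x2 = 22, 0 <= x_i <= 11
Step 1: y^k = 0.0, reduced costs: (10.0, 11.0)
  x^k = (0.0, 0.0), subgradient = b - a^T x = 22.0
  y^{k+1} = 0.0 + 0.05*22.0 = 1.1
Step 2: y^k = 1.1, reduced costs: (7.8, 8.8)
  x^k = (0.0, 0.0), subgradient = b - a^T x = 22.0
  y^{k+1} = 1.1 + 0.05*22.0 = 2.2
Dual objective at y_2 = 2.2: reduced costs (5.6, 6.6), box minimizer x = (0.0, 0.0)
g(y_2) = b*y + (c1 - a1*y)*x1 + (c2 - a2*y)*x2 = 22*2.2 + 5.6*0.0 + 6.6*0.0 = 48.4 + 0.0 + 0.0 = 48.4


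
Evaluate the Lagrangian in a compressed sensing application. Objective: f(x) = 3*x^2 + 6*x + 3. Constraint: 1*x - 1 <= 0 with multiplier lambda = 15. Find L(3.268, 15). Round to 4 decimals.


Step 1: Evaluate f(x).
f(3.268) = 3*3.268^2 + 6*3.268 + 3 = 54.6475
Step 2: Evaluate g(x).
g(3.268) = 1*3.268 - 1 = 2.268
Step 3: Compute Lagrangian.
L = 54.6475 + 15*2.268 = 88.6675


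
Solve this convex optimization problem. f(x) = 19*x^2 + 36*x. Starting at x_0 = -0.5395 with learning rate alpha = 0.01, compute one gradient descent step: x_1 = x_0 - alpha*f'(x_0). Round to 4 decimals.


We compute the gradient at x_0 and apply the update.
f'(x) = 38*x + 36
f'(-0.5395) = 38*-0.5395 + 36 = 15.499
x_1 = -0.5395 - 0.01*15.499 = -0.6945


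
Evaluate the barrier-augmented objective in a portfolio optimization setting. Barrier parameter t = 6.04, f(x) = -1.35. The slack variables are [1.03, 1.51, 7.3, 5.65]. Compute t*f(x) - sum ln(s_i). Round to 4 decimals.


Step 1: Compute log-barrier.
ln values: [0.0296, 0.4121, 1.9879, 1.7317]
phi = -(0.0296 + 0.4121 + 1.9879 + 1.7317) = -4.1612
Step 2: Compute augmented objective.
t*f(x) = 6.04*-1.35 = -8.154
Total = -8.154 - 4.1612 = -12.3152


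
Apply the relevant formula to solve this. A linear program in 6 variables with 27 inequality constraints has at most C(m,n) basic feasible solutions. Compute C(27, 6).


Each vertex corresponds to some choice of n active constraints out of m, so the number of vertices is at most C(m, n) = m! / (n!(m-n)!).
m = 27, n = 6
Numerator: 27 * 26 * 25 * 24 * 23 * 22
Denominator: 6! = 720
C(27, 6) = 296010


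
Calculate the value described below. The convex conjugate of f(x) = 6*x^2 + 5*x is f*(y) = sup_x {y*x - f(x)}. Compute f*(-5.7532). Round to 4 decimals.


f*(y) = sup_x {y*x - a*x^2 - b*x} = sup_x {(y-b)*x - a*x^2}
FOC: (y - b) - 2a*x = 0 => x* = (y - b)/(2a)
x* = (-5.7532 - 5)/(2*6) = -0.8961
f*(-5.7532) = (y-b)^2/(4a) = (-5.7532 - 5)^2/(4*6)
= 115.6313/24 = 4.818


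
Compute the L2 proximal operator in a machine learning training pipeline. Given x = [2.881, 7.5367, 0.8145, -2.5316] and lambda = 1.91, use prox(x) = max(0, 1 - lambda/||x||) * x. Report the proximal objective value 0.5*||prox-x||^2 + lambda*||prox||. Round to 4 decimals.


Step 1: Compute ||x||.
||x|| = 8.4956
Step 2: Compute scaling factor.
scale = max(0, 1 - 1.91/8.4956) = 0.7752
Step 3: prox(x) = [2.2333, 5.8423, 0.6314, -1.9624]
||prox(x)|| = 6.5856
Step 4: Proximal objective.
0.5*||prox-x||^2 = 1.8241
lambda*||prox|| = 12.5785
Total = 14.4025


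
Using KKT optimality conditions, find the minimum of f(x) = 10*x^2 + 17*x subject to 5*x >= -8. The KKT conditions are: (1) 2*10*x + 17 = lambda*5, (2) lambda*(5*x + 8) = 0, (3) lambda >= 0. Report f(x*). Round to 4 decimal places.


Step 1: Try lambda = 0 (constraint inactive).
Stationarity: 2*10*x + 17 = 0
x* = -17/(2*10) = -0.85
Check constraint: 5*-0.85 = -4.25 >= -8 -- satisfied.
Step 2: Compute optimal value.
f(x*) = 10*(-0.85)^2 + 17*(-0.85) = -7.225


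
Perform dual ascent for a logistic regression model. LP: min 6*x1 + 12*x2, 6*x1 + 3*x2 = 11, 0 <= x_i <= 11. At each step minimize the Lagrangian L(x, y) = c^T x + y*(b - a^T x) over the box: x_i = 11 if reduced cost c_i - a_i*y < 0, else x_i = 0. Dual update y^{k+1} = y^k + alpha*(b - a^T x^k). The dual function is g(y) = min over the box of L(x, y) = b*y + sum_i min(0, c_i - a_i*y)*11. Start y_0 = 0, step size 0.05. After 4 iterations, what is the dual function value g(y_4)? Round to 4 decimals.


Dual ascent for LP: min 6*x1 + 12*x2, 6*x1 + 3*x2 = 11, 0 <= x_i <= 11
Step 1: y^k = 0.0, reduced costs: (6.0, 12.0)
  x^k = (0.0, 0.0), subgradient = b - a^T x = 11.0
  y^{k+1} = 0.0 + 0.05*11.0 = 0.55
Step 2: y^k = 0.55, reduced costs: (2.7, 10.35)
  x^k = (0.0, 0.0), subgradient = b - a^T x = 11.0
  y^{k+1} = 0.55 + 0.05*11.0 = 1.1
Step 3: y^k = 1.1, reduced costs: (-0.6, 8.7)
  x^k = (11.0, 0.0), subgradient = b - a^T x = -55.0
  y^{k+1} = 1.1 + 0.05*-55.0 = -1.65
Step 4: y^k = -1.65, reduced costs: (15.9, 16.95)
  x^k = (0.0, 0.0), subgradient = b - a^T x = 11.0
  y^{k+1} = -1.65 + 0.05*11.0 = -1.1
Dual objective at y_4 = -1.1: reduced costs (12.6, 15.3), box minimizer x = (0.0, 0.0)
g(y_4) = b*y + (c1 - a1*y)*x1 + (c2 - a2*y)*x2 = 11*(-1.1) + 12.6*0.0 + 15.3*0.0 = -12.1 + 0.0 + 0.0 = -12.1


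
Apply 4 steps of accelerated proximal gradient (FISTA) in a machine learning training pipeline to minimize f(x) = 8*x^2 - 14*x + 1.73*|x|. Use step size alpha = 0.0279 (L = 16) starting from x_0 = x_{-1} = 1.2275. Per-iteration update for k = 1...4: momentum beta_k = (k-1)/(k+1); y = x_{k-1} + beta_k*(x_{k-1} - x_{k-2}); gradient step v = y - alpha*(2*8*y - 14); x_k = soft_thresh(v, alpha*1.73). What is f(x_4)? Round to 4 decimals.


FISTA on f(x) = 8*x^2 - 14*x + 1.73*|x|
L = 16, alpha = 0.0279
Iteration 1: beta = 0.0, y = 1.2275 + 0.0*(1.2275 - 1.2275) = 1.2275
  grad(y) = 5.64, v = y - alpha*grad = 1.0701
  prox(v) = soft_thresh(1.0701, 0.0483) = 1.0219
Iteration 2: beta = 0.3333, y = 1.0219 + 0.3333*(1.0219 - 1.2275) = 0.9533
  grad(y) = 1.2534, v = y - alpha*grad = 0.9184
  prox(v) = soft_thresh(0.9184, 0.0483) = 0.8701
Iteration 3: beta = 0.5, y = 0.8701 + 0.5*(0.8701 - 1.0219) = 0.7942
  grad(y) = -1.2926, v = y - alpha*grad = 0.8303
  prox(v) = soft_thresh(0.8303, 0.0483) = 0.782
Iteration 4: beta = 0.6, y = 0.782 + 0.6*(0.782 - 0.8701) = 0.7292
  grad(y) = -2.3335, v = y - alpha*grad = 0.7943
  prox(v) = soft_thresh(0.7943, 0.0483) = 0.746
f(x_4) = 8*0.746^2 - 14*0.746 + 1.73*|0.746| = -4.7013


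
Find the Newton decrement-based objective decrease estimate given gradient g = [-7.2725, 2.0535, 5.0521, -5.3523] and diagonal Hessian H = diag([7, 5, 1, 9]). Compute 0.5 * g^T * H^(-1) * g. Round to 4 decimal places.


Step 1: H is diagonal, so H^(-1) * g = [-1.0389, 0.4107, 5.0521, -0.5947].
Step 2: g^T H^(-1) g = sum_i g_i^2 / H_ii
  = (-7.2725)^2/7 + (2.0535)^2/5 + (5.0521)^2/1 + (-5.3523)^2/9
  = 7.5556 + 0.8434 + 25.5237 + 3.183 = 37.1057
Step 3: Objective decrease = 0.5 * g^T H^(-1) g = 18.5529


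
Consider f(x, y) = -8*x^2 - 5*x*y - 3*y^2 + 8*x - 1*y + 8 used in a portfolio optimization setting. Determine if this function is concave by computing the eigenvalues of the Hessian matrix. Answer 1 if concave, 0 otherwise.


The Hessian of f(x,y) = -8*x^2 - 5*x*y - 3*y^2 + 8*x - 1*y + 8 is:
H = [[-16, -5], [-5, -6]]
Trace = -16 - 6 = -22
Determinant = -16*-6 - (-5)^2 = 71
Discriminant = (-22)^2 - 4*71 = 200.0
Eigenvalues: lambda_1 = -18.0711, lambda_2 = -3.9289
The function is concave.

1


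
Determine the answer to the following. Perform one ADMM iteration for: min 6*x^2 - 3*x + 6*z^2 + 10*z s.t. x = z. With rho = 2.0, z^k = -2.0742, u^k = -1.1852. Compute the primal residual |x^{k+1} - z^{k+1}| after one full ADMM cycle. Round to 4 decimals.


ADMM iteration with rho = 2.0, z^k = -2.0742, u^k = -1.1852
Step 1: x-update.
Minimize 6*x^2 - 3*x + (2.0/2)*(x + 2.0742 - 1.1852)^2
FOC: (2*6 + 2.0)*x = 3 + 2.0*(-2.0742 + 1.1852)
x^{k+1} = 0.0873
Step 2: z-update.
Minimize 6*z^2 + 10*z + (2.0/2)*(0.0873 - z - 1.1852)^2
FOC: (2*6 + 2.0)*z = -10 + 2.0*(0.0873 - 1.1852)
z^{k+1} = -0.8711
Step 3: u-update.
u^{k+1} = -1.1852 + 0.0873 + 0.8711 = -0.2268
Step 4: Primal residual = |0.0873 + 0.8711| = 0.9584


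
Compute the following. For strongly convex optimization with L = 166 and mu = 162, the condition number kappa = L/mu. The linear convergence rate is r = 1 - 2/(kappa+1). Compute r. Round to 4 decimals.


Step 1: Compute the condition number.
kappa = L/mu = 166/162 = 1.0247
Step 2: Compute the convergence rate.
r = 1 - 2/(kappa + 1) = 1 - 2*mu/(L + mu) = (L - mu)/(L + mu) = 4/328 = 0.0122


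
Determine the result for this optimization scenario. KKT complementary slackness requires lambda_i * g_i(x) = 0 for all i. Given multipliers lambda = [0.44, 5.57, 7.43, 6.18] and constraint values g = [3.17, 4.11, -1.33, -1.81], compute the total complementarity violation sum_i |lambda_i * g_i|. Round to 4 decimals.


KKT complementary slackness check:
lambda_1 * g_1 = 0.44 * 3.17 = 1.3948
lambda_2 * g_2 = 5.57 * 4.11 = 22.8927
lambda_3 * g_3 = 7.43 * -1.33 = -9.8819
lambda_4 * g_4 = 6.18 * -1.81 = -11.1858
Total violation = 1.3948 + 22.8927 + 9.8819 + 11.1858 = 45.3552


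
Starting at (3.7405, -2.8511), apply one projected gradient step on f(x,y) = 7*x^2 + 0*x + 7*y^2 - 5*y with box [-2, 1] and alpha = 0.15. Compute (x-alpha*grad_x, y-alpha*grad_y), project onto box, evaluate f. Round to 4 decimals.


Step 1: Compute gradient at (3.7405, -2.8511).
grad_x = 2*7*3.7405 + 0 = 52.367
grad_y = 2*7*-2.8511 - 5 = -44.9154
Step 2: Gradient step.
x_raw = 3.7405 - 0.15*52.367 = -4.1146
y_raw = -2.8511 - 0.15*-44.9154 = 3.8862
Step 3: Project onto [-2, 1].
x_proj = clip(-4.1146) = -2.0
y_proj = clip(3.8862) = 1.0
Step 4: Evaluate f.
f(-2.0, 1.0) = 30.0


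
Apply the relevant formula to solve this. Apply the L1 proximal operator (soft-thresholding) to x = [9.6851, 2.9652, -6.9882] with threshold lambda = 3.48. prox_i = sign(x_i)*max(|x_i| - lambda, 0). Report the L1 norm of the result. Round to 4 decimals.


Soft-thresholding with lambda = 3.48:
prox(9.6851) = sign(9.6851)*max(|9.6851| - 3.48, 0) = 6.2051
prox(2.9652) = sign(2.9652)*max(|2.9652| - 3.48, 0) = 0.0
prox(-6.9882) = sign(-6.9882)*max(|-6.9882| - 3.48, 0) = -3.5082
prox(x) = [6.2051, 0.0, -3.5082]
||prox(x)||_1 = 6.2051 + 0.0 + 3.5082 = 9.7133


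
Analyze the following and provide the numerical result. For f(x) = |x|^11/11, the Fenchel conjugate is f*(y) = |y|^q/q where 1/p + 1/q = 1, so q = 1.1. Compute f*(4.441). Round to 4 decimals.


The conjugate exponent q satisfies 1/p + 1/q = 1.
p = 11, so q = 11/(11 - 1) = 1.1
|y|^q = 4.441^1.1 = 5.155
f*(4.441) = 5.155 / 1.1 = 4.6864


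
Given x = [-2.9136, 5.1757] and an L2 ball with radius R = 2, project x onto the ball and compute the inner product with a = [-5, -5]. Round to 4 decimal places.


Step 1: Compute ||x|| (intermediates to 6 decimals).
||x|| = sqrt((-2.9136)^2 + 5.1757^2) = 5.939439
Step 2: Project.
Since ||x|| > R, scale = R/||x|| = 2/5.939439 = 0.336732, proj(x) = scale * x
proj(x) = [-0.981102, 1.742824]
Step 3: Dot product.
a^T * proj(x) = -5*(-0.981102) - 5*1.742824 = -3.8086


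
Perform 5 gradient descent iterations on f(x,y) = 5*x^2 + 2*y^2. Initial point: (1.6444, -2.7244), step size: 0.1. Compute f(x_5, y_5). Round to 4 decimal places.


Gradient descent on f(x,y) = 5*x^2 + 2*y^2.
Starting point: (1.6444, -2.7244), alpha = 0.1
Step 1: grad_x = 2*5*1.6444 = 16.444, grad_y = 2*2*-2.7244 = -10.8976
  x_1 = 1.6444 - 0.1*16.444 = -0.0
  y_1 = -2.7244 - 0.1*-10.8976 = -1.6346
Step 2: grad_x = 2*5*-0.0 = -0.0, grad_y = 2*2*-1.6346 = -6.5386
  x_2 = -0.0 - 0.1*-0.0 = 0.0
  y_2 = -1.6346 - 0.1*-6.5386 = -0.9808
Step 3: grad_x = 2*5*0.0 = 0.0, grad_y = 2*2*-0.9808 = -3.9231
  x_3 = 0.0 - 0.1*0.0 = 0.0
  y_3 = -0.9808 - 0.1*-3.9231 = -0.5885
Step 4: grad_x = 2*5*0.0 = 0.0, grad_y = 2*2*-0.5885 = -2.3539
  x_4 = 0.0 - 0.1*0.0 = 0.0
  y_4 = -0.5885 - 0.1*-2.3539 = -0.3531
Step 5: grad_x = 2*5*0.0 = 0.0, grad_y = 2*2*-0.3531 = -1.4123
  x_5 = 0.0 - 0.1*0.0 = 0.0
  y_5 = -0.3531 - 0.1*-1.4123 = -0.2118
f(0.0, -0.2118) = 5*0.0^2 + 2*(-0.2118)^2 = 0.0898


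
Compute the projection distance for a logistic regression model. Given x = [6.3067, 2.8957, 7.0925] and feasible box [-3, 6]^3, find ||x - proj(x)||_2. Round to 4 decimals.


Project each component onto [-3, 6].
clip(6.3067) = 6.0, clip(2.8957) = 2.8957, clip(7.0925) = 6.0
Projection = [6.0, 2.8957, 6.0]
Squared diffs: [0.0941, 0.0, 1.1936]
Distance = sqrt(1.2877) = 1.1347


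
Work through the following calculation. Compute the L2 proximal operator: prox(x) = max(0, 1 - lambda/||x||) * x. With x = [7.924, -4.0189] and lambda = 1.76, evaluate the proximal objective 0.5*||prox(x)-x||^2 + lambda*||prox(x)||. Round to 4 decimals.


Step 1: Compute ||x||.
||x|| = 8.8849
Step 2: Compute scaling factor.
scale = max(0, 1 - 1.76/8.8849) = 0.8019
Step 3: prox(x) = [6.3543, -3.2228]
||prox(x)|| = 7.1249
Step 4: Proximal objective.
0.5*||prox-x||^2 = 1.5488
lambda*||prox|| = 12.5398
Total = 14.0886


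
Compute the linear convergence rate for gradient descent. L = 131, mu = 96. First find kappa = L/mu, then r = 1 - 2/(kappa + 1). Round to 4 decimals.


Step 1: Compute the condition number.
kappa = L/mu = 131/96 = 1.3646
Step 2: Compute the convergence rate.
r = 1 - 2/(kappa + 1) = 1 - 2*mu/(L + mu) = (L - mu)/(L + mu) = 35/227 = 0.1542


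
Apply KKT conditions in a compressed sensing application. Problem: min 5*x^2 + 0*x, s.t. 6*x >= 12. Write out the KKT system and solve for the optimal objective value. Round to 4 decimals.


Step 1: Try lambda = 0 (constraint inactive).
x_unc = 0/(2*5) = 0.0
Check: 6*0.0 = 0.0 < 12 -- violated!
Step 2: Constraint must be active: 6*x = 12
x* = 12/6 = 2.0
lambda = (2*5*2.0 + 0)/6 = 3.3333
Step 3: Compute optimal value.
f(x*) = 5*2.0^2 + 0*2.0 = 20.0


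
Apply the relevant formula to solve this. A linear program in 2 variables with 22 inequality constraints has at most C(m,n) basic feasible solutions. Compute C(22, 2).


Each vertex corresponds to some choice of n active constraints out of m, so the number of vertices is at most C(m, n) = m! / (n!(m-n)!).
m = 22, n = 2
Numerator: 22 * 21
Denominator: 2! = 2
C(22, 2) = 231


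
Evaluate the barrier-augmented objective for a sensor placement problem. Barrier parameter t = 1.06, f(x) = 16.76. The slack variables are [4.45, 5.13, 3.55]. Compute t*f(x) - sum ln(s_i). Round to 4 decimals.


Step 1: Compute log-barrier.
ln values: [1.4929, 1.6351, 1.2669]
phi = -(1.4929 + 1.6351 + 1.2669) = -4.395
Step 2: Compute augmented objective.
t*f(x) = 1.06*16.76 = 17.7656
Total = 17.7656 - 4.395 = 13.3706


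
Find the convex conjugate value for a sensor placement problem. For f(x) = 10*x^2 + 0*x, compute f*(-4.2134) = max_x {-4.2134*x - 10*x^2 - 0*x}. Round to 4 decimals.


f*(y) = sup_x {y*x - a*x^2 - b*x} = sup_x {(y-b)*x - a*x^2}
FOC: (y - b) - 2a*x = 0 => x* = (y - b)/(2a)
x* = (-4.2134 - 0)/(2*10) = -0.2107
f*(-4.2134) = (y-b)^2/(4a) = (-4.2134 - 0)^2/(4*10)
= 17.7527/40 = 0.4438


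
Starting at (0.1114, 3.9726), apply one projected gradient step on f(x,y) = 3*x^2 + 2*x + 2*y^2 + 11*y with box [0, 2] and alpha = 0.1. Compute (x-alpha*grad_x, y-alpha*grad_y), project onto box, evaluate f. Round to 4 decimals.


Step 1: Compute gradient at (0.1114, 3.9726).
grad_x = 2*3*0.1114 + 2 = 2.6684
grad_y = 2*2*3.9726 + 11 = 26.8904
Step 2: Gradient step.
x_raw = 0.1114 - 0.1*2.6684 = -0.1554
y_raw = 3.9726 - 0.1*26.8904 = 1.2836
Step 3: Project onto [0, 2].
x_proj = clip(-0.1554) = 0.0
y_proj = clip(1.2836) = 1.2836
Step 4: Evaluate f.
f(0.0, 1.2836) = 17.4142


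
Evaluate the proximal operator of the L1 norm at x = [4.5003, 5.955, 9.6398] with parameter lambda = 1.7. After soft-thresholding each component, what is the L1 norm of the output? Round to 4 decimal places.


Soft-thresholding with lambda = 1.7:
prox(4.5003) = sign(4.5003)*max(|4.5003| - 1.7, 0) = 2.8003
prox(5.955) = sign(5.955)*max(|5.955| - 1.7, 0) = 4.255
prox(9.6398) = sign(9.6398)*max(|9.6398| - 1.7, 0) = 7.9398
prox(x) = [2.8003, 4.255, 7.9398]
||prox(x)||_1 = 2.8003 + 4.255 + 7.9398 = 14.9951


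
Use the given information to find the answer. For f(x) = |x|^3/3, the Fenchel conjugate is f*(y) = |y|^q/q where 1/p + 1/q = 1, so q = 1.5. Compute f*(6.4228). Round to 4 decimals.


The conjugate exponent q satisfies 1/p + 1/q = 1.
p = 3, so q = 3/(3 - 1) = 1.5
|y|^q = 6.4228^1.5 = 16.2775
f*(6.4228) = 16.2775 / 1.5 = 10.8516


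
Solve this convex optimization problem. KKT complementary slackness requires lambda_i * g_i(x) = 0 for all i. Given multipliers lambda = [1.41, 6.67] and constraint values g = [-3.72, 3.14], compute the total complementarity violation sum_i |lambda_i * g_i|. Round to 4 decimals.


KKT complementary slackness check:
lambda_1 * g_1 = 1.41 * -3.72 = -5.2452
lambda_2 * g_2 = 6.67 * 3.14 = 20.9438
Total violation = 5.2452 + 20.9438 = 26.189


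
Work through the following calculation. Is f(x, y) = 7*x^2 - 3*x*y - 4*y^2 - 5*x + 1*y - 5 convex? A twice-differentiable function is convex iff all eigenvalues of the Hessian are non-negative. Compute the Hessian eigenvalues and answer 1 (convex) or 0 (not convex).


The Hessian of f(x,y) = 7*x^2 - 3*x*y - 4*y^2 - 5*x + 1*y - 5 is:
H = [[14, -3], [-3, -8]]
Trace = 14 - 8 = 6
Determinant = 14*-8 - (-3)^2 = -121
Discriminant = (6)^2 - 4*-121 = 520.0
Eigenvalues: lambda_1 = -8.4018, lambda_2 = 14.4018
The function is not convex.

0


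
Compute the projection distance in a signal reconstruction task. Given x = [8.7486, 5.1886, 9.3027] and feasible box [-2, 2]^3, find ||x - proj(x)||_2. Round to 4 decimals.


Project each component onto [-2, 2].
clip(8.7486) = 2.0, clip(5.1886) = 2.0, clip(9.3027) = 2.0
Projection = [2.0, 2.0, 2.0]
Squared diffs: [45.5436, 10.1672, 53.3294]
Distance = sqrt(109.0402) = 10.4422


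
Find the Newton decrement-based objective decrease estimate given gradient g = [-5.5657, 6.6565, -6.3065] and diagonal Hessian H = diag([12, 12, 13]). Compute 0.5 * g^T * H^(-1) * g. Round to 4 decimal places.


Step 1: H is diagonal, so H^(-1) * g = [-0.4638, 0.5547, -0.4851].
Step 2: g^T H^(-1) g = sum_i g_i^2 / H_ii
  = (-5.5657)^2/12 + (6.6565)^2/12 + (-6.3065)^2/13
  = 2.5814 + 3.6924 + 3.0594 = 9.3332
Step 3: Objective decrease = 0.5 * g^T H^(-1) g = 4.6666


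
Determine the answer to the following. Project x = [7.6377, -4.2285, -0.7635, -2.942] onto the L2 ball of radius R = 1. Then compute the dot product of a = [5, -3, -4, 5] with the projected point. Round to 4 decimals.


Step 1: Compute ||x|| (intermediates to 6 decimals).
||x|| = sqrt(7.6377^2 + (-4.2285)^2 + (-0.7635)^2 + (-2.942)^2) = 9.244078
Step 2: Project.
Since ||x|| > R, scale = R/||x|| = 1/9.244078 = 0.108177, proj(x) = scale * x
proj(x) = [0.826223, -0.457426, -0.082593, -0.318257]
Step 3: Dot product.
a^T * proj(x) = 5*0.826223 - 3*(-0.457426) - 4*(-0.082593) + 5*(-0.318257) = 4.2425


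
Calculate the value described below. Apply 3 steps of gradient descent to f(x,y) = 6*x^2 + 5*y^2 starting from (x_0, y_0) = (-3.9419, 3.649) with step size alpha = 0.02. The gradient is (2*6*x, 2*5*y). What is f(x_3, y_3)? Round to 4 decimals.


Gradient descent on f(x,y) = 6*x^2 + 5*y^2.
Starting point: (-3.9419, 3.649), alpha = 0.02
Step 1: grad_x = 2*6*-3.9419 = -47.3028, grad_y = 2*5*3.649 = 36.49
  x_1 = -3.9419 - 0.02*-47.3028 = -2.9958
  y_1 = 3.649 - 0.02*36.49 = 2.9192
Step 2: grad_x = 2*6*-2.9958 = -35.9501, grad_y = 2*5*2.9192 = 29.192
  x_2 = -2.9958 - 0.02*-35.9501 = -2.2768
  y_2 = 2.9192 - 0.02*29.192 = 2.3354
Step 3: grad_x = 2*6*-2.2768 = -27.3221, grad_y = 2*5*2.3354 = 23.3536
  x_3 = -2.2768 - 0.02*-27.3221 = -1.7304
  y_3 = 2.3354 - 0.02*23.3536 = 1.8683
f(-1.7304, 1.8683) = 6*(-1.7304)^2 + 5*1.8683^2 = 35.4182


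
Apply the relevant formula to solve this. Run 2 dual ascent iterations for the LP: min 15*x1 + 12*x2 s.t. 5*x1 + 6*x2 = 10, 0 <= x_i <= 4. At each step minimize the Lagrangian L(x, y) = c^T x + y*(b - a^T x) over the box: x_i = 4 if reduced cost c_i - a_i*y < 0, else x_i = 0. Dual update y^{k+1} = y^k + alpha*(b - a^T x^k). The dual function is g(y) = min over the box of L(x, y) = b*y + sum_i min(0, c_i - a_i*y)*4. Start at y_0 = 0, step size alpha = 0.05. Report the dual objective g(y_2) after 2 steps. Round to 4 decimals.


Dual ascent for LP: min 15*x1 + 12*x2, 5*x1 + 6*x2 = 10, 0 <= x_i <= 4
Step 1: y^k = 0.0, reduced costs: (15.0, 12.0)
  x^k = (0.0, 0.0), subgradient = b - a^T x = 10.0
  y^{k+1} = 0.0 + 0.05*10.0 = 0.5
Step 2: y^k = 0.5, reduced costs: (12.5, 9.0)
  x^k = (0.0, 0.0), subgradient = b - a^T x = 10.0
  y^{k+1} = 0.5 + 0.05*10.0 = 1.0
Dual objective at y_2 = 1.0: reduced costs (10.0, 6.0), box minimizer x = (0.0, 0.0)
g(y_2) = b*y + (c1 - a1*y)*x1 + (c2 - a2*y)*x2 = 10*1.0 + 10.0*0.0 + 6.0*0.0 = 10.0 + 0.0 + 0.0 = 10.0


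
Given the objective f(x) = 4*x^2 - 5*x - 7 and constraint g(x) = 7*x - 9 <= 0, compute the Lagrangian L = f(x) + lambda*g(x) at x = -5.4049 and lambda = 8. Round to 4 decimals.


Step 1: Evaluate f(x).
f(-5.4049) = 4*(-5.4049)^2 - 5*(-5.4049) - 7 = 136.8763
Step 2: Evaluate g(x).
g(-5.4049) = 7*-5.4049 - 9 = -46.8343
Step 3: Compute Lagrangian.
L = 136.8763 + 8*-46.8343 = -237.7981


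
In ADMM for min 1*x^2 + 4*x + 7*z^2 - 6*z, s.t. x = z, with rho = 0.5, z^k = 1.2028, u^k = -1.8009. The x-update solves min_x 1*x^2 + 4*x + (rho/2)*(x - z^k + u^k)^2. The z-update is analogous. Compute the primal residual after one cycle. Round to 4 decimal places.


ADMM iteration with rho = 0.5, z^k = 1.2028, u^k = -1.8009
Step 1: x-update.
Minimize 1*x^2 + 4*x + (0.5/2)*(x - 1.2028 - 1.8009)^2
FOC: (2*1 + 0.5)*x = -4 + 0.5*(1.2028 + 1.8009)
x^{k+1} = -0.9993
Step 2: z-update.
Minimize 7*z^2 - 6*z + (0.5/2)*(-0.9993 - z - 1.8009)^2
FOC: (2*7 + 0.5)*z = 6 + 0.5*(-0.9993 - 1.8009)
z^{k+1} = 0.3172
Step 3: u-update.
u^{k+1} = -1.8009 - 0.9993 - 0.3172 = -3.1174
Step 4: Primal residual = |-0.9993 - 0.3172| = 1.3165


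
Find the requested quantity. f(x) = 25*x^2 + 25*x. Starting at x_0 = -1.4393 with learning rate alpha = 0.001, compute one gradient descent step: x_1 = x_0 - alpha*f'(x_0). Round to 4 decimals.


We compute the gradient at x_0 and apply the update.
f'(x) = 50*x + 25
f'(-1.4393) = 50*-1.4393 + 25 = -46.965
x_1 = -1.4393 - 0.001*-46.965 = -1.3923


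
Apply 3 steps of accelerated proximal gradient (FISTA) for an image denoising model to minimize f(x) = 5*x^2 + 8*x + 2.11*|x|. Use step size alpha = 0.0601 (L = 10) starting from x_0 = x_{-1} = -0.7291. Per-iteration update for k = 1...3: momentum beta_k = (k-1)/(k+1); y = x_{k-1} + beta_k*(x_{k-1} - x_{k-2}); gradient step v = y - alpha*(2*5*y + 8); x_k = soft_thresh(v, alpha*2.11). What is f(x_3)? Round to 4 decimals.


FISTA on f(x) = 5*x^2 + 8*x + 2.11*|x|
L = 10, alpha = 0.0601
Iteration 1: beta = 0.0, y = -0.7291 + 0.0*(-0.7291 + 0.7291) = -0.7291
  grad(y) = 0.709, v = y - alpha*grad = -0.7717
  prox(v) = soft_thresh(-0.7717, 0.1268) = -0.6449
Iteration 2: beta = 0.3333, y = -0.6449 + 0.3333*(-0.6449 + 0.7291) = -0.6168
  grad(y) = 1.8317, v = y - alpha*grad = -0.7269
  prox(v) = soft_thresh(-0.7269, 0.1268) = -0.6001
Iteration 3: beta = 0.5, y = -0.6001 + 0.5*(-0.6001 + 0.6449) = -0.5777
  grad(y) = 2.2229, v = y - alpha*grad = -0.7113
  prox(v) = soft_thresh(-0.7113, 0.1268) = -0.5845
f(x_3) = 5*(-0.5845)^2 + 8*(-0.5845) + 2.11*|-0.5845| = -1.7345


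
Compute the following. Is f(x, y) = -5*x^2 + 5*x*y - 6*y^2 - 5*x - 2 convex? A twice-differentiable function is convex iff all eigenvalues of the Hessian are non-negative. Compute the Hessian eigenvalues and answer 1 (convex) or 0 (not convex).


The Hessian of f(x,y) = -5*x^2 + 5*x*y - 6*y^2 - 5*x - 2 is:
H = [[-10, 5], [5, -12]]
Trace = -10 - 12 = -22
Determinant = -10*-12 - (5)^2 = 95
Discriminant = (-22)^2 - 4*95 = 104.0
Eigenvalues: lambda_1 = -16.099, lambda_2 = -5.901
The function is not convex.

0


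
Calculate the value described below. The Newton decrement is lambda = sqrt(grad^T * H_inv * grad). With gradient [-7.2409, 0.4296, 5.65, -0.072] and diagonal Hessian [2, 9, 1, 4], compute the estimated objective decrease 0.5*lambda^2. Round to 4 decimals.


Step 1: H is diagonal, so H^(-1) * g = [-3.6205, 0.0477, 5.65, -0.018].
Step 2: g^T H^(-1) g = sum_i g_i^2 / H_ii
  = (-7.2409)^2/2 + (0.4296)^2/9 + (5.65)^2/1 + (-0.072)^2/4
  = 26.2153 + 0.0205 + 31.9225 + 0.0013 = 58.1596
Step 3: Objective decrease = 0.5 * g^T H^(-1) g = 29.0798


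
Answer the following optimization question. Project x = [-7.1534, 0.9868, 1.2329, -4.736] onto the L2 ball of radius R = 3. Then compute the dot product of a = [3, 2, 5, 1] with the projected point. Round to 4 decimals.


Step 1: Compute ||x|| (intermediates to 6 decimals).
||x|| = sqrt((-7.1534)^2 + 0.9868^2 + 1.2329^2 + (-4.736)^2) = 8.723224
Step 2: Project.
Since ||x|| > R, scale = R/||x|| = 3/8.723224 = 0.34391, proj(x) = scale * x
proj(x) = [-2.460126, 0.33937, 0.424007, -1.628758]
Step 3: Dot product.
a^T * proj(x) = 3*(-2.460126) + 2*0.33937 + 5*0.424007 + 1*(-1.628758) = -6.2104


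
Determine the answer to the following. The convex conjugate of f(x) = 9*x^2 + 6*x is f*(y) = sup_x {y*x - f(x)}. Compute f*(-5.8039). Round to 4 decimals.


f*(y) = sup_x {y*x - a*x^2 - b*x} = sup_x {(y-b)*x - a*x^2}
FOC: (y - b) - 2a*x = 0 => x* = (y - b)/(2a)
x* = (-5.8039 - 6)/(2*9) = -0.6558
f*(-5.8039) = (y-b)^2/(4a) = (-5.8039 - 6)^2/(4*9)
= 139.3321/36 = 3.8703


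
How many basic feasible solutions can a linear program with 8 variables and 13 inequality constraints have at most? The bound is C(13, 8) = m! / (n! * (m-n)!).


Each vertex corresponds to some choice of n active constraints out of m, so the number of vertices is at most C(m, n) = m! / (n!(m-n)!).
m = 13, n = 8
Numerator: 13 * 12 * 11 * 10 * 9 * 8 * 7 * 6
Denominator: 8! = 40320
C(13, 8) = 1287


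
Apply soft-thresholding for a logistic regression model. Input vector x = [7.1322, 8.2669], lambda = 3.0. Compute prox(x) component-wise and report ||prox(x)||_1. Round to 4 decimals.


Soft-thresholding with lambda = 3.0:
prox(7.1322) = sign(7.1322)*max(|7.1322| - 3.0, 0) = 4.1322
prox(8.2669) = sign(8.2669)*max(|8.2669| - 3.0, 0) = 5.2669
prox(x) = [4.1322, 5.2669]
||prox(x)||_1 = 4.1322 + 5.2669 = 9.3991


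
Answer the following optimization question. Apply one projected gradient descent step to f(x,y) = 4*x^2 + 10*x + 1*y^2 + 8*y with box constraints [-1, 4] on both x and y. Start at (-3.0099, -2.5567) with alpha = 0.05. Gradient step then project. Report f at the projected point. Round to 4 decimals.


Step 1: Compute gradient at (-3.0099, -2.5567).
grad_x = 2*4*-3.0099 + 10 = -14.0792
grad_y = 2*1*-2.5567 + 8 = 2.8866
Step 2: Gradient step.
x_raw = -3.0099 - 0.05*-14.0792 = -2.3059
y_raw = -2.5567 - 0.05*2.8866 = -2.701
Step 3: Project onto [-1, 4].
x_proj = clip(-2.3059) = -1.0
y_proj = clip(-2.701) = -1.0
Step 4: Evaluate f.
f(-1.0, -1.0) = -13.0


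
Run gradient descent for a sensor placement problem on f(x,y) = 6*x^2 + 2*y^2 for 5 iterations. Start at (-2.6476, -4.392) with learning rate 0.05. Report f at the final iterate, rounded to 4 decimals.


Gradient descent on f(x,y) = 6*x^2 + 2*y^2.
Starting point: (-2.6476, -4.392), alpha = 0.05
Step 1: grad_x = 2*6*-2.6476 = -31.7712, grad_y = 2*2*-4.392 = -17.568
  x_1 = -2.6476 - 0.05*-31.7712 = -1.059
  y_1 = -4.392 - 0.05*-17.568 = -3.5136
Step 2: grad_x = 2*6*-1.059 = -12.7085, grad_y = 2*2*-3.5136 = -14.0544
  x_2 = -1.059 - 0.05*-12.7085 = -0.4236
  y_2 = -3.5136 - 0.05*-14.0544 = -2.8109
Step 3: grad_x = 2*6*-0.4236 = -5.0834, grad_y = 2*2*-2.8109 = -11.2435
  x_3 = -0.4236 - 0.05*-5.0834 = -0.1694
  y_3 = -2.8109 - 0.05*-11.2435 = -2.2487
Step 4: grad_x = 2*6*-0.1694 = -2.0334, grad_y = 2*2*-2.2487 = -8.9948
  x_4 = -0.1694 - 0.05*-2.0334 = -0.0678
  y_4 = -2.2487 - 0.05*-8.9948 = -1.799
Step 5: grad_x = 2*6*-0.0678 = -0.8133, grad_y = 2*2*-1.799 = -7.1959
  x_5 = -0.0678 - 0.05*-0.8133 = -0.0271
  y_5 = -1.799 - 0.05*-7.1959 = -1.4392
f(-0.0271, -1.4392) = 6*(-0.0271)^2 + 2*(-1.4392)^2 = 4.1468


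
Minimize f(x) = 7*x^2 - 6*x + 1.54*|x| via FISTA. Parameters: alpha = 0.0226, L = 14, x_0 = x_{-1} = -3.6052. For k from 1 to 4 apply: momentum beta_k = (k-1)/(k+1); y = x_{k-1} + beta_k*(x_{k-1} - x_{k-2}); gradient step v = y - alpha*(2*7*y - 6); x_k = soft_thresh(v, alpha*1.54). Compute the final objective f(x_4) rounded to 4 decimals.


FISTA on f(x) = 7*x^2 - 6*x + 1.54*|x|
L = 14, alpha = 0.0226
Iteration 1: beta = 0.0, y = -3.6052 + 0.0*(-3.6052 + 3.6052) = -3.6052
  grad(y) = -56.4728, v = y - alpha*grad = -2.3289
  prox(v) = soft_thresh(-2.3289, 0.0348) = -2.2941
Iteration 2: beta = 0.3333, y = -2.2941 + 0.3333*(-2.2941 + 3.6052) = -1.8571
  grad(y) = -31.9991, v = y - alpha*grad = -1.1339
  prox(v) = soft_thresh(-1.1339, 0.0348) = -1.0991
Iteration 3: beta = 0.5, y = -1.0991 + 0.5*(-1.0991 + 2.2941) = -0.5016
  grad(y) = -13.0223, v = y - alpha*grad = -0.2073
  prox(v) = soft_thresh(-0.2073, 0.0348) = -0.1725
Iteration 4: beta = 0.6, y = -0.1725 + 0.6*(-0.1725 + 1.0991) = 0.3835
  grad(y) = -0.6312, v = y - alpha*grad = 0.3978
  prox(v) = soft_thresh(0.3978, 0.0348) = 0.3629
f(x_4) = 7*0.3629^2 - 6*0.3629 + 1.54*|0.3629| = -0.6966


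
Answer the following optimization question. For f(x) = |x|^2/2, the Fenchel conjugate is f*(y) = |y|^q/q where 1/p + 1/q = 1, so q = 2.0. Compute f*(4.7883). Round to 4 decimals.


The conjugate exponent q satisfies 1/p + 1/q = 1.
p = 2, so q = 2/(2 - 1) = 2.0
|y|^q = 4.7883^2.0 = 22.9278
f*(4.7883) = 22.9278 / 2.0 = 11.4639


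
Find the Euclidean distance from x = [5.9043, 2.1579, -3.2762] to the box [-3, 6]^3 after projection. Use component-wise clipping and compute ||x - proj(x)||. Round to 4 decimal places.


Project each component onto [-3, 6].
clip(5.9043) = 5.9043, clip(2.1579) = 2.1579, clip(-3.2762) = -3.0
Projection = [5.9043, 2.1579, -3.0]
Squared diffs: [0.0, 0.0, 0.0763]
Distance = sqrt(0.0763) = 0.2762


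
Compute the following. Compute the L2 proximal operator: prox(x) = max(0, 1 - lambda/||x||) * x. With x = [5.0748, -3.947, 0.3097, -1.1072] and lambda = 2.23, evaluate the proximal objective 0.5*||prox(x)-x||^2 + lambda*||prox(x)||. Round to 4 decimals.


Step 1: Compute ||x||.
||x|| = 6.531
Step 2: Compute scaling factor.
scale = max(0, 1 - 2.23/6.531) = 0.6586
Step 3: prox(x) = [3.342, -2.5993, 0.204, -0.7291]
||prox(x)|| = 4.301
Step 4: Proximal objective.
0.5*||prox-x||^2 = 2.4865
lambda*||prox|| = 9.5912
Total = 12.0777


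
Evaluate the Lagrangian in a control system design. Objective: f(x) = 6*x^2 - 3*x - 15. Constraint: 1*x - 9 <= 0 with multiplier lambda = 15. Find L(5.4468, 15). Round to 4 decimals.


Step 1: Evaluate f(x).
f(5.4468) = 6*5.4468^2 - 3*5.4468 - 15 = 146.6654
Step 2: Evaluate g(x).
g(5.4468) = 1*5.4468 - 9 = -3.5532
Step 3: Compute Lagrangian.
L = 146.6654 + 15*-3.5532 = 93.3674


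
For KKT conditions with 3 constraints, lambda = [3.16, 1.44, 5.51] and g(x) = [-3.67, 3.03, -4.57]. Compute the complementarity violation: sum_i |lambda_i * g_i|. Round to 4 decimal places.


KKT complementary slackness check:
lambda_1 * g_1 = 3.16 * -3.67 = -11.5972
lambda_2 * g_2 = 1.44 * 3.03 = 4.3632
lambda_3 * g_3 = 5.51 * -4.57 = -25.1807
Total violation = 11.5972 + 4.3632 + 25.1807 = 41.1411


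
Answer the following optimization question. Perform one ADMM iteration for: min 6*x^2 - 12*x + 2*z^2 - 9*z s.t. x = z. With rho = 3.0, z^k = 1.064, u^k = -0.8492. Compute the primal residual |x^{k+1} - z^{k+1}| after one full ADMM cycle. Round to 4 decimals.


ADMM iteration with rho = 3.0, z^k = 1.064, u^k = -0.8492
Step 1: x-update.
Minimize 6*x^2 - 12*x + (3.0/2)*(x - 1.064 - 0.8492)^2
FOC: (2*6 + 3.0)*x = 12 + 3.0*(1.064 + 0.8492)
x^{k+1} = 1.1826
Step 2: z-update.
Minimize 2*z^2 - 9*z + (3.0/2)*(1.1826 - z - 0.8492)^2
FOC: (2*2 + 3.0)*z = 9 + 3.0*(1.1826 - 0.8492)
z^{k+1} = 1.4286
Step 3: u-update.
u^{k+1} = -0.8492 + 1.1826 - 1.4286 = -1.0952
Step 4: Primal residual = |1.1826 - 1.4286| = 0.246


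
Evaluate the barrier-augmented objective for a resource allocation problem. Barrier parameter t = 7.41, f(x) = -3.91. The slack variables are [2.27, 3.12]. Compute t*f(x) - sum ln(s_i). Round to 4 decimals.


Step 1: Compute log-barrier.
ln values: [0.8198, 1.1378]
phi = -(0.8198 + 1.1378) = -1.9576
Step 2: Compute augmented objective.
t*f(x) = 7.41*-3.91 = -28.9731
Total = -28.9731 - 1.9576 = -30.9307


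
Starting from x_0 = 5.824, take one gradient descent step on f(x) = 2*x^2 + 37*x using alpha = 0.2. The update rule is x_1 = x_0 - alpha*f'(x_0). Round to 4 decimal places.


We compute the gradient at x_0 and apply the update.
f'(x) = 4*x + 37
f'(5.824) = 4*5.824 + 37 = 60.296
x_1 = 5.824 - 0.2*60.296 = -6.2352


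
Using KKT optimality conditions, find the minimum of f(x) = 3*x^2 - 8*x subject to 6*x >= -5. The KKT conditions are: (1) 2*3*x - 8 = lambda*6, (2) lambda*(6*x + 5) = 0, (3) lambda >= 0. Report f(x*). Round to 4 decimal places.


Step 1: Try lambda = 0 (constraint inactive).
Stationarity: 2*3*x - 8 = 0
x* = 8/(2*3) = 4/3 = 1.3333 (rounded; the exact value 4/3 is used below)
Check constraint: 6*1.3333 = 7.9998 >= -5 -- satisfied.
Step 2: Compute optimal value.
f(x*) = 3*(4/3)^2 - 8*(4/3) = -5.3333


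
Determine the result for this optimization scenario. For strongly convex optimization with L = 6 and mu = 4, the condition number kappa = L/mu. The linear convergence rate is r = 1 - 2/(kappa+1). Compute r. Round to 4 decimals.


Step 1: Compute the condition number.
kappa = L/mu = 6/4 = 1.5
Step 2: Compute the convergence rate.
r = 1 - 2/(kappa + 1) = 1 - 2*mu/(L + mu) = (L - mu)/(L + mu) = 2/10 = 0.2


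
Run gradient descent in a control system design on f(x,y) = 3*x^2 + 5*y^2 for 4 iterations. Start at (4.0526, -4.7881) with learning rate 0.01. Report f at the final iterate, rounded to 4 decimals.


Gradient descent on f(x,y) = 3*x^2 + 5*y^2.
Starting point: (4.0526, -4.7881), alpha = 0.01
Step 1: grad_x = 2*3*4.0526 = 24.3156, grad_y = 2*5*-4.7881 = -47.881
  x_1 = 4.0526 - 0.01*24.3156 = 3.8094
  y_1 = -4.7881 - 0.01*-47.881 = -4.3093
Step 2: grad_x = 2*3*3.8094 = 22.8567, grad_y = 2*5*-4.3093 = -43.0929
  x_2 = 3.8094 - 0.01*22.8567 = 3.5809
  y_2 = -4.3093 - 0.01*-43.0929 = -3.8784
Step 3: grad_x = 2*3*3.5809 = 21.4853, grad_y = 2*5*-3.8784 = -38.7836
  x_3 = 3.5809 - 0.01*21.4853 = 3.366
  y_3 = -3.8784 - 0.01*-38.7836 = -3.4905
Step 4: grad_x = 2*3*3.366 = 20.1961, grad_y = 2*5*-3.4905 = -34.9052
  x_4 = 3.366 - 0.01*20.1961 = 3.1641
  y_4 = -3.4905 - 0.01*-34.9052 = -3.1415
f(3.1641, -3.1415) = 3*3.1641^2 + 5*(-3.1415)^2 = 79.3781


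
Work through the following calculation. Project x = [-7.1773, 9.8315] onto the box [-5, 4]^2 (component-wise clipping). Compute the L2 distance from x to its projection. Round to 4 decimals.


Project each component onto [-5, 4].
clip(-7.1773) = -5.0, clip(9.8315) = 4.0
Projection = [-5.0, 4.0]
Squared diffs: [4.7406, 34.0064]
Distance = sqrt(38.747) = 6.2247


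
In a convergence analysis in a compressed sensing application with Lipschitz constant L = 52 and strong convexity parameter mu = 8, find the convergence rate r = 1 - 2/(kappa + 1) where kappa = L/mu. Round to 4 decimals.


Step 1: Compute the condition number.
kappa = L/mu = 52/8 = 6.5
Step 2: Compute the convergence rate.
r = 1 - 2/(kappa + 1) = 1 - 2*mu/(L + mu) = (L - mu)/(L + mu) = 44/60 = 0.7333


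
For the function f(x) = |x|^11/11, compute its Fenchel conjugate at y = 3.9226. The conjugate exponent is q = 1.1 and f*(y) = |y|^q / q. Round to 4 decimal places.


The conjugate exponent q satisfies 1/p + 1/q = 1.
p = 11, so q = 11/(11 - 1) = 1.1
|y|^q = 3.9226^1.1 = 4.4971
f*(3.9226) = 4.4971 / 1.1 = 4.0883


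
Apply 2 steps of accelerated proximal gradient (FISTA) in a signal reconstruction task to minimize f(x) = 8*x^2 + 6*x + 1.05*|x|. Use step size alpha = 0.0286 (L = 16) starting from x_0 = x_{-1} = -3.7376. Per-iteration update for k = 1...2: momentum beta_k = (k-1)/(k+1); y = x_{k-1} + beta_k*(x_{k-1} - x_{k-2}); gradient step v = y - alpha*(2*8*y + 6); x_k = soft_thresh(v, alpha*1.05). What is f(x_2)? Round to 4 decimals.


FISTA on f(x) = 8*x^2 + 6*x + 1.05*|x|
L = 16, alpha = 0.0286
Iteration 1: beta = 0.0, y = -3.7376 + 0.0*(-3.7376 + 3.7376) = -3.7376
  grad(y) = -53.8016, v = y - alpha*grad = -2.1989
  prox(v) = soft_thresh(-2.1989, 0.03) = -2.1688
Iteration 2: beta = 0.3333, y = -2.1688 + 0.3333*(-2.1688 + 3.7376) = -1.6459
  grad(y) = -20.3348, v = y - alpha*grad = -1.0644
  prox(v) = soft_thresh(-1.0644, 0.03) = -1.0343
f(x_2) = 8*(-1.0343)^2 + 6*(-1.0343) + 1.05*|-1.0343| = 3.4387


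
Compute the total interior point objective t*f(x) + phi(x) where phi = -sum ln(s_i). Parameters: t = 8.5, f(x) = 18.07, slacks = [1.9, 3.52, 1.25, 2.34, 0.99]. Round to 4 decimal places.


Step 1: Compute log-barrier.
ln values: [0.6419, 1.2585, 0.2231, 0.8502, -0.0101]
phi = -(0.6419 + 1.2585 + 0.2231 + 0.8502 - 0.0101) = -2.9636
Step 2: Compute augmented objective.
t*f(x) = 8.5*18.07 = 153.595
Total = 153.595 - 2.9636 = 150.6314


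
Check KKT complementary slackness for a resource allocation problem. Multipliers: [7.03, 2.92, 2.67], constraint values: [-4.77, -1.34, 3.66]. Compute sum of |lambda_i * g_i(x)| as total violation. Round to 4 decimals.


KKT complementary slackness check:
lambda_1 * g_1 = 7.03 * -4.77 = -33.5331
lambda_2 * g_2 = 2.92 * -1.34 = -3.9128
lambda_3 * g_3 = 2.67 * 3.66 = 9.7722
Total violation = 33.5331 + 3.9128 + 9.7722 = 47.2181


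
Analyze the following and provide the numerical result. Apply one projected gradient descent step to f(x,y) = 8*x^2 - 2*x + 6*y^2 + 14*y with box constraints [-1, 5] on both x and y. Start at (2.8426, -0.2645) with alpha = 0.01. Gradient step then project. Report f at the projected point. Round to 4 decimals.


Step 1: Compute gradient at (2.8426, -0.2645).
grad_x = 2*8*2.8426 - 2 = 43.4816
grad_y = 2*6*-0.2645 + 14 = 10.826
Step 2: Gradient step.
x_raw = 2.8426 - 0.01*43.4816 = 2.4078
y_raw = -0.2645 - 0.01*10.826 = -0.3728
Step 3: Project onto [-1, 5].
x_proj = clip(2.4078) = 2.4078
y_proj = clip(-0.3728) = -0.3728
Step 4: Evaluate f.
f(2.4078, -0.3728) = 37.1789


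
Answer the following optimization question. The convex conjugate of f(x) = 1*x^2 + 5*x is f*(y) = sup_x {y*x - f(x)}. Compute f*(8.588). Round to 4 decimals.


f*(y) = sup_x {y*x - a*x^2 - b*x} = sup_x {(y-b)*x - a*x^2}
FOC: (y - b) - 2a*x = 0 => x* = (y - b)/(2a)
x* = (8.588 - 5)/(2*1) = 1.794
f*(8.588) = (y-b)^2/(4a) = (8.588 - 5)^2/(4*1)
= 12.8737/4 = 3.2184


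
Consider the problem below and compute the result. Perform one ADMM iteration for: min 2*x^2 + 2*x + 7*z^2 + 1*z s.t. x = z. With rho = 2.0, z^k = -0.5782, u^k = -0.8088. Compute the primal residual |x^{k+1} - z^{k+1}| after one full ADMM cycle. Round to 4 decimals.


ADMM iteration with rho = 2.0, z^k = -0.5782, u^k = -0.8088
Step 1: x-update.
Minimize 2*x^2 + 2*x + (2.0/2)*(x + 0.5782 - 0.8088)^2
FOC: (2*2 + 2.0)*x = -2 + 2.0*(-0.5782 + 0.8088)
x^{k+1} = -0.2565
Step 2: z-update.
Minimize 7*z^2 + 1*z + (2.0/2)*(-0.2565 - z - 0.8088)^2
FOC: (2*7 + 2.0)*z = -1 + 2.0*(-0.2565 - 0.8088)
z^{k+1} = -0.1957
Step 3: u-update.
u^{k+1} = -0.8088 - 0.2565 + 0.1957 = -0.8696
Step 4: Primal residual = |-0.2565 + 0.1957| = 0.0608
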